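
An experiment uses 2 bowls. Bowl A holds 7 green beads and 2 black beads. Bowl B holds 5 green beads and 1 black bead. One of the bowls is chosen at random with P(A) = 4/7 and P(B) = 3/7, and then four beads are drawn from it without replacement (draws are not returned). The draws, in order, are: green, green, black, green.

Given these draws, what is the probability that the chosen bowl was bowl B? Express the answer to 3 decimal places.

Compute the likelihood of the observed sequence for each case: P(data | bowl A) = (7/9)(6/8)(2/7)(5/6) = 5/36; P(data | bowl B) = (5/6)(4/5)(1/4)(3/3) = 1/6.
Weighting by the prior gives 4/7 · 5/36 = 5/63, 3/7 · 1/6 = 1/14; these sum to 19/126.
Hence P(bowl B | data) = (1/14) / (19/126) = 9/19.

0.474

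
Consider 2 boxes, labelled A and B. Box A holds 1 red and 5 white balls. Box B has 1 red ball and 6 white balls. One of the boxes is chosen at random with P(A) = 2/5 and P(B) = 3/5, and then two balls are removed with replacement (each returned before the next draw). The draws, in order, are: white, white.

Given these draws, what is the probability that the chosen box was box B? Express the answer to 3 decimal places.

0.613

For each hypothesis, P(data | H) works out to: P(data | box A) = (5/6)(5/6) = 0.69444; P(data | box B) = (6/7)(6/7) = 0.73469.
The prior-weighted likelihoods are 2/5 · 0.69444 = 0.27778, 3/5 · 0.73469 = 0.44082; with total 0.71859.
Therefore the posterior P(box B | data) = (0.44082) / (0.71859) = 0.61344.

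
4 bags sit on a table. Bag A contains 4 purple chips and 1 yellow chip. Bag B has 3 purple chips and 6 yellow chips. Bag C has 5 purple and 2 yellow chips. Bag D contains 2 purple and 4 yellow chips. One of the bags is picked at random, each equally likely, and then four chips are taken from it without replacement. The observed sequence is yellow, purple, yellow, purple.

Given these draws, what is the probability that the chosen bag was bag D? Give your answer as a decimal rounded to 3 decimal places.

0.384

For each hypothesis, P(data | H) works out to: P(data | bag A) = (1/5)(4/4)(0/3) = 0; P(data | bag B) = (6/9)(3/8)(5/7)(2/6) = 0.059524; P(data | bag C) = (2/7)(5/6)(1/5)(4/4) = 0.047619; P(data | bag D) = (4/6)(2/5)(3/4)(1/3) = 0.066667.
The prior-weighted likelihoods are 1/4 · 0 = 0, 1/4 · 0.059524 = 0.014881, 1/4 · 0.047619 = 0.011905, 1/4 · 0.066667 = 0.016667; summing to 0.043452.
By Bayes' rule, P(bag D | data) = (0.016667) / (0.043452) = 0.38356.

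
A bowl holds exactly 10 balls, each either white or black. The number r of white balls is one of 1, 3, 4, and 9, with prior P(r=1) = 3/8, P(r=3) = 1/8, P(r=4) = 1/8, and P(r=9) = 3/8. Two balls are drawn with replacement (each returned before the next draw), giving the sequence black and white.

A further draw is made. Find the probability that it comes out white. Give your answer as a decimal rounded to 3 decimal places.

Under each hypothesis, the probability of the observed sequence is: P(data | r = 1) = (9/10)(1/10) = 9/100; P(data | r = 3) = (7/10)(3/10) = 21/100; P(data | r = 4) = (6/10)(4/10) = 6/25; P(data | r = 9) = (1/10)(9/10) = 9/100.
Weighting by the prior gives 3/8 · 9/100 = 27/800, 1/8 · 21/100 = 21/800, 1/8 · 6/25 = 3/100, 3/8 · 9/100 = 27/800; with total 99/800.
Dividing through by the total gives posterior P(r = 1 | data) = 3/11, P(r = 3 | data) = 7/33, P(r = 4 | data) = 8/33, P(r = 9 | data) = 3/11.
The predictive probability is P(white next | data) = (1/10)(3/11) + (3/10)(7/33) + (2/5)(8/33) + (9/10)(3/11) = 13/30.

0.433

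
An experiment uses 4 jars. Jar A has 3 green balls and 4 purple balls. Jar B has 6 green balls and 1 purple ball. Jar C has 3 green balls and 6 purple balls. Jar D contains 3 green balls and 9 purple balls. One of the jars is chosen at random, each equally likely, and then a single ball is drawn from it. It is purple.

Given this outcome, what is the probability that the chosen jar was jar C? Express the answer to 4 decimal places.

Compute the likelihood of this draw for each case: P(data | jar A) = (4/7) = 4/7; P(data | jar B) = (1/7) = 1/7; P(data | jar C) = (6/9) = 2/3; P(data | jar D) = (9/12) = 3/4.
Weighting by the prior gives 1/4 · 4/7 = 1/7, 1/4 · 1/7 = 1/28, 1/4 · 2/3 = 1/6, 1/4 · 3/4 = 3/16; with total 179/336.
Hence P(jar C | data) = (1/6) / (179/336) = 56/179.

0.3128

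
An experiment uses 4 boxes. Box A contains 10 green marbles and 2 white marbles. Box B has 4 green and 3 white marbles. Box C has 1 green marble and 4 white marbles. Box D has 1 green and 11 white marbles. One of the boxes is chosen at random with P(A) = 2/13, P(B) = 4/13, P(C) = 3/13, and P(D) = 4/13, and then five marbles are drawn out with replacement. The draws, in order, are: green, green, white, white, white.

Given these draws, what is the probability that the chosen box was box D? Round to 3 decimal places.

The likelihood of the observed sequence under each hypothesis: P(data | box A) = (10/12)(10/12)(2/12)(2/12)(2/12) = 0.003215; P(data | box B) = (4/7)(4/7)(3/7)(3/7)(3/7) = 0.025704; P(data | box C) = (1/5)(1/5)(4/5)(4/5)(4/5) = 0.02048; P(data | box D) = (1/12)(1/12)(11/12)(11/12)(11/12) = 0.005349.
Weighting by the prior gives 2/13 · 0.003215 = 0.00049462, 4/13 · 0.025704 = 0.0079088, 3/13 · 0.02048 = 0.0047262, 4/13 · 0.005349 = 0.0016458; these sum to 0.014775.
So P(box D | data) = (0.0016458) / (0.014775) = 0.11139.

0.111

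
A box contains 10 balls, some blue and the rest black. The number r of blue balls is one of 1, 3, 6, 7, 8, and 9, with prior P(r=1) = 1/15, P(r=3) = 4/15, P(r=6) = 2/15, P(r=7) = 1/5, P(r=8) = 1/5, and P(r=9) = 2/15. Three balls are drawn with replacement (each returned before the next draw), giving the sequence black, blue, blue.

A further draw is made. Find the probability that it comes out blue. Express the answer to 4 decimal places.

0.6582

Compute the likelihood of the observed sequence for each case: P(data | r = 1) = (9/10)(1/10)(1/10) = 0.009; P(data | r = 3) = (7/10)(3/10)(3/10) = 0.063; P(data | r = 6) = (4/10)(6/10)(6/10) = 0.144; P(data | r = 7) = (3/10)(7/10)(7/10) = 0.147; P(data | r = 8) = (2/10)(8/10)(8/10) = 0.128; P(data | r = 9) = (1/10)(9/10)(9/10) = 0.081.
Multiplying each by its prior: 1/15 · 0.009 = 0.0006, 4/15 · 0.063 = 0.0168, 2/15 · 0.144 = 0.0192, 1/5 · 0.147 = 0.0294, 1/5 · 0.128 = 0.0256, 2/15 · 0.081 = 0.0108; summing to 0.1024.
Dividing through by the total gives posterior P(r = 1 | data) = 0.0058594, P(r = 3 | data) = 0.16406, P(r = 6 | data) = 0.1875, P(r = 7 | data) = 0.28711, P(r = 8 | data) = 0.25, P(r = 9 | data) = 0.10547.
The predictive probability is P(blue next | data) = (1/10)(0.0058594) + (3/10)(0.16406) + (3/5)(0.1875) + (7/10)(0.28711) + (4/5)(0.25) + (9/10)(0.10547) = 0.6582.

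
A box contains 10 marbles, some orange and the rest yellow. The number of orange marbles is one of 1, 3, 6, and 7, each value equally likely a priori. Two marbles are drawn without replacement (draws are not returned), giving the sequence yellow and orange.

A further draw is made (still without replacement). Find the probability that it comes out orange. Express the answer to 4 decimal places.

Under each hypothesis, the probability of the observed sequence is: P(data | r = 1) = (9/10)(1/9) = 1/10; P(data | r = 3) = (7/10)(3/9) = 7/30; P(data | r = 6) = (4/10)(6/9) = 4/15; P(data | r = 7) = (3/10)(7/9) = 7/30.
The prior-weighted likelihoods are 1/4 · 1/10 = 1/40, 1/4 · 7/30 = 7/120, 1/4 · 4/15 = 1/15, 1/4 · 7/30 = 7/120; summing to 5/24.
The posterior is then P(r = 1 | data) = 3/25, P(r = 3 | data) = 7/25, P(r = 6 | data) = 8/25, P(r = 7 | data) = 7/25.
The predictive probability is P(orange next | data) = (0)(3/25) + (1/4)(7/25) + (5/8)(8/25) + (3/4)(7/25) = 12/25.

0.4800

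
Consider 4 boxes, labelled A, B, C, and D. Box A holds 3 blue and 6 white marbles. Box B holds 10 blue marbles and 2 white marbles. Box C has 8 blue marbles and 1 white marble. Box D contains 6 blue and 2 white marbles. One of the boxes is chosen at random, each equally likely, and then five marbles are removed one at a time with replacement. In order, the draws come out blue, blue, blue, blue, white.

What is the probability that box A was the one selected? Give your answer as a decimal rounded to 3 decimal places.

0.035

Under each hypothesis, the probability of the observed sequence is: P(data | box A) = (3/9)(3/9)(3/9)(3/9)(6/9) = 0.0082305; P(data | box B) = (10/12)(10/12)(10/12)(10/12)(2/12) = 0.080376; P(data | box C) = (8/9)(8/9)(8/9)(8/9)(1/9) = 0.069366; P(data | box D) = (6/8)(6/8)(6/8)(6/8)(2/8) = 0.079102.
The prior-weighted likelihoods are 1/4 · 0.0082305 = 0.0020576, 1/4 · 0.080376 = 0.020094, 1/4 · 0.069366 = 0.017342, 1/4 · 0.079102 = 0.019775; with total 0.059268.
Hence P(box A | data) = (0.0020576) / (0.059268) = 0.034717.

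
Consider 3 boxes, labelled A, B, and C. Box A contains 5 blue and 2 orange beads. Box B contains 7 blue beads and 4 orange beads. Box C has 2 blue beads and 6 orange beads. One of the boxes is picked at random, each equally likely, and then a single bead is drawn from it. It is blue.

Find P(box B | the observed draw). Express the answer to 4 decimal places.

Compute the likelihood of this draw for each case: P(data | box A) = (5/7) = 5/7; P(data | box B) = (7/11) = 7/11; P(data | box C) = (2/8) = 1/4.
Weighting by the prior gives 1/3 · 5/7 = 5/21, 1/3 · 7/11 = 7/33, 1/3 · 1/4 = 1/12; with total 493/924.
Therefore the posterior P(box B | data) = (7/33) / (493/924) = 196/493.

0.3976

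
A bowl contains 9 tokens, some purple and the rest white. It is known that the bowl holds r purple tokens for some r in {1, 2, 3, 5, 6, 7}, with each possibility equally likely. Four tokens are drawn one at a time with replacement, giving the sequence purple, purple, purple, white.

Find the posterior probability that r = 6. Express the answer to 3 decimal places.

0.315

Under each hypothesis, the probability of the observed sequence is: P(data | r = 1) = (1/9)(1/9)(1/9)(8/9) = 0.0012193; P(data | r = 2) = (2/9)(2/9)(2/9)(7/9) = 0.0085353; P(data | r = 3) = (3/9)(3/9)(3/9)(6/9) = 0.024691; P(data | r = 5) = (5/9)(5/9)(5/9)(4/9) = 0.076208; P(data | r = 6) = (6/9)(6/9)(6/9)(3/9) = 0.098765; P(data | r = 7) = (7/9)(7/9)(7/9)(2/9) = 0.10456.
Multiplying each by its prior: 1/6 · 0.0012193 = 0.00020322, 1/6 · 0.0085353 = 0.0014225, 1/6 · 0.024691 = 0.0041152, 1/6 · 0.076208 = 0.012701, 1/6 · 0.098765 = 0.016461, 1/6 · 0.10456 = 0.017426; these sum to 0.052329.
By Bayes' rule, P(r = 6 | data) = (0.016461) / (0.052329) = 0.31456.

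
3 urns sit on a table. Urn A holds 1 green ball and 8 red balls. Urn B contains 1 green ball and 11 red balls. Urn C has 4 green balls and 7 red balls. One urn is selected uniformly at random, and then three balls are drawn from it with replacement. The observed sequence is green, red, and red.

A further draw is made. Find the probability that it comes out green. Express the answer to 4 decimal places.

0.2266

Compute the likelihood of the observed sequence for each case: P(data | urn A) = (1/9)(8/9)(8/9) = 0.087791; P(data | urn B) = (1/12)(11/12)(11/12) = 0.070023; P(data | urn C) = (4/11)(7/11)(7/11) = 0.14726.
Multiplying each by its prior: 1/3 · 0.087791 = 0.029264, 1/3 · 0.070023 = 0.023341, 1/3 · 0.14726 = 0.049086; with total 0.10169.
The posterior is then P(urn A | data) = 0.28777, P(urn B | data) = 0.22953, P(urn C | data) = 0.4827.
Averaging over the posterior, P(green next | data) = (1/9)(0.28777) + (1/12)(0.22953) + (4/11)(0.4827) = 0.22663.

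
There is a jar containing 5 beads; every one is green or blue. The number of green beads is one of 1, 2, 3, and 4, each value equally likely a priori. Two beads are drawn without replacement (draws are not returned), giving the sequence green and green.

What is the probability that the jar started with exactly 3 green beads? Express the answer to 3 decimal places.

0.300

Compute the likelihood of the observed sequence for each case: P(data | r = 1) = (1/5)(0/4) = 0; P(data | r = 2) = (2/5)(1/4) = 1/10; P(data | r = 3) = (3/5)(2/4) = 3/10; P(data | r = 4) = (4/5)(3/4) = 3/5.
The prior-weighted likelihoods are 1/4 · 0 = 0, 1/4 · 1/10 = 1/40, 1/4 · 3/10 = 3/40, 1/4 · 3/5 = 3/20; these sum to 1/4.
Hence P(r = 3 | data) = (3/40) / (1/4) = 3/10.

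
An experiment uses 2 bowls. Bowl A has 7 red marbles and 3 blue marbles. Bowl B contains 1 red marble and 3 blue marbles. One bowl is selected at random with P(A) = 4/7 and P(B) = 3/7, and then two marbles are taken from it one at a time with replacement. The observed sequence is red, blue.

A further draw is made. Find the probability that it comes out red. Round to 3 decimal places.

For each hypothesis, P(data | H) works out to: P(data | bowl A) = (7/10)(3/10) = 0.21; P(data | bowl B) = (1/4)(3/4) = 0.1875.
Multiplying each by its prior: 4/7 · 0.21 = 0.12, 3/7 · 0.1875 = 0.080357; summing to 0.20036.
Dividing through by the total gives posterior P(bowl A | data) = 0.59893, P(bowl B | data) = 0.40107.
So P(red next | data) = Σ P(red next | H) P(H | data) = (7/10)(0.59893) + (1/4)(0.40107) = 0.51952.

0.520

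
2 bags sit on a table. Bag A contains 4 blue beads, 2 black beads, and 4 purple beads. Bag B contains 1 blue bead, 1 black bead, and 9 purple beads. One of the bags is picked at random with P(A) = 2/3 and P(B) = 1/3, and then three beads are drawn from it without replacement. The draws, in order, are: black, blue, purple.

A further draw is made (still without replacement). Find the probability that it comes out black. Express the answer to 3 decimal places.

0.130

Compute the likelihood of the observed sequence for each case: P(data | bag A) = (2/10)(4/9)(4/8) = 0.044444; P(data | bag B) = (1/11)(1/10)(9/9) = 0.0090909.
The prior-weighted likelihoods are 2/3 · 0.044444 = 0.02963, 1/3 · 0.0090909 = 0.0030303; summing to 0.03266.
The posterior is then P(bag A | data) = 0.90722, P(bag B | data) = 0.092784.
The predictive probability is P(black next | data) = (1/7)(0.90722) + (0)(0.092784) = 0.1296.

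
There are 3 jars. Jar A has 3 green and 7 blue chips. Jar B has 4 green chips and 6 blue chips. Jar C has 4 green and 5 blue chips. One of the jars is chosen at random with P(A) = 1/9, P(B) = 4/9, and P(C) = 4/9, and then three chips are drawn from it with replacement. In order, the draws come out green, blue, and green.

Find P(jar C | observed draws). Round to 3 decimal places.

For each hypothesis, P(data | H) works out to: P(data | jar A) = (3/10)(7/10)(3/10) = 0.063; P(data | jar B) = (4/10)(6/10)(4/10) = 0.096; P(data | jar C) = (4/9)(5/9)(4/9) = 0.10974.
Multiplying each by its prior: 1/9 · 0.063 = 0.007, 4/9 · 0.096 = 0.042667, 4/9 · 0.10974 = 0.048773; summing to 0.09844.
So P(jar C | data) = (0.048773) / (0.09844) = 0.49546.

0.495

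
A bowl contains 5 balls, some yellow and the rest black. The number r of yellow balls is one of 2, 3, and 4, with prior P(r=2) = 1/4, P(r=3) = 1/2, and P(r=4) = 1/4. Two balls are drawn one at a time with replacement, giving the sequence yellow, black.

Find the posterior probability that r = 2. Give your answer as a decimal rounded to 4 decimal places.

For each hypothesis, P(data | H) works out to: P(data | r = 2) = (2/5)(3/5) = 6/25; P(data | r = 3) = (3/5)(2/5) = 6/25; P(data | r = 4) = (4/5)(1/5) = 4/25.
Multiplying each by its prior: 1/4 · 6/25 = 3/50, 1/2 · 6/25 = 3/25, 1/4 · 4/25 = 1/25; these sum to 11/50.
Therefore the posterior P(r = 2 | data) = (3/50) / (11/50) = 3/11.

0.2727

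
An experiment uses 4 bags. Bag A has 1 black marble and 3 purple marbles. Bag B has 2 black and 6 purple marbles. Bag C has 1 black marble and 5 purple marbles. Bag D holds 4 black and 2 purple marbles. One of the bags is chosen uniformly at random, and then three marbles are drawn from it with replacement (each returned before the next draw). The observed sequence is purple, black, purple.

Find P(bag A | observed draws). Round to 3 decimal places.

0.299

Compute the likelihood of the observed sequence for each case: P(data | bag A) = (3/4)(1/4)(3/4) = 0.14062; P(data | bag B) = (6/8)(2/8)(6/8) = 0.14062; P(data | bag C) = (5/6)(1/6)(5/6) = 0.11574; P(data | bag D) = (2/6)(4/6)(2/6) = 0.074074.
Weighting by the prior gives 1/4 · 0.14062 = 0.035156, 1/4 · 0.14062 = 0.035156, 1/4 · 0.11574 = 0.028935, 1/4 · 0.074074 = 0.018519; with total 0.11777.
So P(bag A | data) = (0.035156) / (0.11777) = 0.29853.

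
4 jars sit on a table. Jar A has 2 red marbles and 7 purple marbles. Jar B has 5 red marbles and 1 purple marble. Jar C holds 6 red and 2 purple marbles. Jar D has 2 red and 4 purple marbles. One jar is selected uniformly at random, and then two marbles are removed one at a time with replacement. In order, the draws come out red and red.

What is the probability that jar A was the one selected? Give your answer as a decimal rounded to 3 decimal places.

For each hypothesis, P(data | H) works out to: P(data | jar A) = (2/9)(2/9) = 0.049383; P(data | jar B) = (5/6)(5/6) = 0.69444; P(data | jar C) = (6/8)(6/8) = 0.5625; P(data | jar D) = (2/6)(2/6) = 0.11111.
Multiplying each by its prior: 1/4 · 0.049383 = 0.012346, 1/4 · 0.69444 = 0.17361, 1/4 · 0.5625 = 0.14062, 1/4 · 0.11111 = 0.027778; summing to 0.35436.
So P(jar A | data) = (0.012346) / (0.35436) = 0.034839.

0.035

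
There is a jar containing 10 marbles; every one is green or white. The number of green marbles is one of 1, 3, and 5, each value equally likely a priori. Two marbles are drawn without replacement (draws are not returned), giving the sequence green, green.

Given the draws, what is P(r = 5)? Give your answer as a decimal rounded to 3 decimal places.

For each hypothesis, P(data | H) works out to: P(data | r = 1) = (1/10)(0/9) = 0; P(data | r = 3) = (3/10)(2/9) = 1/15; P(data | r = 5) = (5/10)(4/9) = 2/9.
Multiplying each by its prior: 1/3 · 0 = 0, 1/3 · 1/15 = 1/45, 1/3 · 2/9 = 2/27; these sum to 13/135.
By Bayes' rule, P(r = 5 | data) = (2/27) / (13/135) = 10/13.

0.769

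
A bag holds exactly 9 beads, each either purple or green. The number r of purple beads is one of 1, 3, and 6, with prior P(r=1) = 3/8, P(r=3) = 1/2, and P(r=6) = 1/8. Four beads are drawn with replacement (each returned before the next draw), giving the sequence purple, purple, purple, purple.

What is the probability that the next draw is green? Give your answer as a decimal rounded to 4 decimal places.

0.4009

Under each hypothesis, the probability of the observed sequence is: P(data | r = 1) = (1/9)(1/9)(1/9)(1/9) = 0.00015242; P(data | r = 3) = (3/9)(3/9)(3/9)(3/9) = 0.012346; P(data | r = 6) = (6/9)(6/9)(6/9)(6/9) = 0.19753.
Weighting by the prior gives 3/8 · 0.00015242 = 5.7156e-05, 1/2 · 0.012346 = 0.0061728, 1/8 · 0.19753 = 0.024691; summing to 0.030921.
Dividing through by the total gives posterior P(r = 1 | data) = 0.0018484, P(r = 3 | data) = 0.19963, P(r = 6 | data) = 0.79852.
Averaging over the posterior, P(green next | data) = (8/9)(0.0018484) + (2/3)(0.19963) + (1/3)(0.79852) = 0.4009.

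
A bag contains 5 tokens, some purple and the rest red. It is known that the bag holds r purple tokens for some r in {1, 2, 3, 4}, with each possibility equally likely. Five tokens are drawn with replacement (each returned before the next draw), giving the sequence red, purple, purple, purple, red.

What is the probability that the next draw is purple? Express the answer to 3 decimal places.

Compute the likelihood of the observed sequence for each case: P(data | r = 1) = (4/5)(1/5)(1/5)(1/5)(4/5) = 0.00512; P(data | r = 2) = (3/5)(2/5)(2/5)(2/5)(3/5) = 0.02304; P(data | r = 3) = (2/5)(3/5)(3/5)(3/5)(2/5) = 0.03456; P(data | r = 4) = (1/5)(4/5)(4/5)(4/5)(1/5) = 0.02048.
The prior-weighted likelihoods are 1/4 · 0.00512 = 0.00128, 1/4 · 0.02304 = 0.00576, 1/4 · 0.03456 = 0.00864, 1/4 · 0.02048 = 0.00512; these sum to 0.0208.
The posterior is then P(r = 1 | data) = 0.061538, P(r = 2 | data) = 0.27692, P(r = 3 | data) = 0.41538, P(r = 4 | data) = 0.24615.
So P(purple next | data) = Σ P(purple next | H) P(H | data) = (1/5)(0.061538) + (2/5)(0.27692) + (3/5)(0.41538) + (4/5)(0.24615) = 0.56923.

0.569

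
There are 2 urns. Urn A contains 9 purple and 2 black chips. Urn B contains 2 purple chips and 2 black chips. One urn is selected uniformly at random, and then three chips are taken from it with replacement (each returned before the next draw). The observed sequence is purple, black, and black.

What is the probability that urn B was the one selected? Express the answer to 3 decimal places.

For each hypothesis, P(data | H) works out to: P(data | urn A) = (9/11)(2/11)(2/11) = 0.027047; P(data | urn B) = (2/4)(2/4)(2/4) = 0.125.
Multiplying each by its prior: 1/2 · 0.027047 = 0.013524, 1/2 · 0.125 = 0.0625; these sum to 0.076024.
Therefore the posterior P(urn B | data) = (0.0625) / (0.076024) = 0.82211.

0.822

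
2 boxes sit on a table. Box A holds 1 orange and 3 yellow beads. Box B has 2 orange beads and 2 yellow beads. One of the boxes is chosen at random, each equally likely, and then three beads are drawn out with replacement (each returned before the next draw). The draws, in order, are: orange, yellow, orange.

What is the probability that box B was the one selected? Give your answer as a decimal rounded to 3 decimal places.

For each hypothesis, P(data | H) works out to: P(data | box A) = (1/4)(3/4)(1/4) = 3/64; P(data | box B) = (2/4)(2/4)(2/4) = 1/8.
Weighting by the prior gives 1/2 · 3/64 = 3/128, 1/2 · 1/8 = 1/16; summing to 11/128.
Hence P(box B | data) = (1/16) / (11/128) = 8/11.

0.727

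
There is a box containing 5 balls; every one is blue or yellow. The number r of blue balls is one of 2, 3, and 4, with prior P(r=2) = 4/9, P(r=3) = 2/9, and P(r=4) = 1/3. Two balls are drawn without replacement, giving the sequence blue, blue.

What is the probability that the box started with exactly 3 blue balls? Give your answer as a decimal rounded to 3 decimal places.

For each hypothesis, P(data | H) works out to: P(data | r = 2) = (2/5)(1/4) = 1/10; P(data | r = 3) = (3/5)(2/4) = 3/10; P(data | r = 4) = (4/5)(3/4) = 3/5.
The prior-weighted likelihoods are 4/9 · 1/10 = 2/45, 2/9 · 3/10 = 1/15, 1/3 · 3/5 = 1/5; these sum to 14/45.
So P(r = 3 | data) = (1/15) / (14/45) = 3/14.

0.214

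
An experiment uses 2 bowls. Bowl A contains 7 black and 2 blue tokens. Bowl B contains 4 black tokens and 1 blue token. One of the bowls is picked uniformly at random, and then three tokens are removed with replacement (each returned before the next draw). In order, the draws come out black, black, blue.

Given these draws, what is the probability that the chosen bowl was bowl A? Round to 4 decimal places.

Compute the likelihood of the observed sequence for each case: P(data | bowl A) = (7/9)(7/9)(2/9) = 0.13443; P(data | bowl B) = (4/5)(4/5)(1/5) = 0.128.
The prior-weighted likelihoods are 1/2 · 0.13443 = 0.067215, 1/2 · 0.128 = 0.064; these sum to 0.13122.
By Bayes' rule, P(bowl A | data) = (0.067215) / (0.13122) = 0.51225.

0.5123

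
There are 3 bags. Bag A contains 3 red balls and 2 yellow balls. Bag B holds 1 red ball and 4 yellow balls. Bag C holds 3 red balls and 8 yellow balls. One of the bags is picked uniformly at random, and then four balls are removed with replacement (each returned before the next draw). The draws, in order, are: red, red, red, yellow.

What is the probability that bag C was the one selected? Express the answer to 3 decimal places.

The likelihood of the observed sequence under each hypothesis: P(data | bag A) = (3/5)(3/5)(3/5)(2/5) = 0.0864; P(data | bag B) = (1/5)(1/5)(1/5)(4/5) = 0.0064; P(data | bag C) = (3/11)(3/11)(3/11)(8/11) = 0.014753.
Weighting by the prior gives 1/3 · 0.0864 = 0.0288, 1/3 · 0.0064 = 0.0021333, 1/3 · 0.014753 = 0.0049177; summing to 0.035851.
Therefore the posterior P(bag C | data) = (0.0049177) / (0.035851) = 0.13717.

0.137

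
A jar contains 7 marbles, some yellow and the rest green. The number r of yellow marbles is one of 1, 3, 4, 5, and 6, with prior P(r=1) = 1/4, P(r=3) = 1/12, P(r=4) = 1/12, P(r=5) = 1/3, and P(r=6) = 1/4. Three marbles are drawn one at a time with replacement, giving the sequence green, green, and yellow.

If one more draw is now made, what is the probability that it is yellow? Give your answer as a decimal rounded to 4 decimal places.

The likelihood of the observed sequence under each hypothesis: P(data | r = 1) = (6/7)(6/7)(1/7) = 0.10496; P(data | r = 3) = (4/7)(4/7)(3/7) = 0.13994; P(data | r = 4) = (3/7)(3/7)(4/7) = 0.10496; P(data | r = 5) = (2/7)(2/7)(5/7) = 0.058309; P(data | r = 6) = (1/7)(1/7)(6/7) = 0.017493.
Multiplying each by its prior: 1/4 · 0.10496 = 0.026239, 1/12 · 0.13994 = 0.011662, 1/12 · 0.10496 = 0.0087464, 1/3 · 0.058309 = 0.019436, 1/4 · 0.017493 = 0.0043732; with total 0.070457.
Normalising, the posterior is P(r = 1 | data) = 0.37241, P(r = 3 | data) = 0.16552, P(r = 4 | data) = 0.12414, P(r = 5 | data) = 0.27586, P(r = 6 | data) = 0.062069.
So P(yellow next | data) = Σ P(yellow next | H) P(H | data) = (1/7)(0.37241) + (3/7)(0.16552) + (4/7)(0.12414) + (5/7)(0.27586) + (6/7)(0.062069) = 0.44532.

0.4453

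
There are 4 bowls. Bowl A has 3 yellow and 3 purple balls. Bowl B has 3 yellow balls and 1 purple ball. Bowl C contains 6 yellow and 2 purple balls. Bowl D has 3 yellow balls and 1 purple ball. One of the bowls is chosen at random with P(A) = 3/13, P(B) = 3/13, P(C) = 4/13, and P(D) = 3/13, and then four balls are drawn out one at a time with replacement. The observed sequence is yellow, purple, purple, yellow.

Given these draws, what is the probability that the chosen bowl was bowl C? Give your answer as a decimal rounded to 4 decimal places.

Under each hypothesis, the probability of the observed sequence is: P(data | bowl A) = (3/6)(3/6)(3/6)(3/6) = 0.0625; P(data | bowl B) = (3/4)(1/4)(1/4)(3/4) = 0.035156; P(data | bowl C) = (6/8)(2/8)(2/8)(6/8) = 0.035156; P(data | bowl D) = (3/4)(1/4)(1/4)(3/4) = 0.035156.
Multiplying each by its prior: 3/13 · 0.0625 = 0.014423, 3/13 · 0.035156 = 0.008113, 4/13 · 0.035156 = 0.010817, 3/13 · 0.035156 = 0.008113; these sum to 0.041466.
So P(bowl C | data) = (0.010817) / (0.041466) = 0.26087.

0.2609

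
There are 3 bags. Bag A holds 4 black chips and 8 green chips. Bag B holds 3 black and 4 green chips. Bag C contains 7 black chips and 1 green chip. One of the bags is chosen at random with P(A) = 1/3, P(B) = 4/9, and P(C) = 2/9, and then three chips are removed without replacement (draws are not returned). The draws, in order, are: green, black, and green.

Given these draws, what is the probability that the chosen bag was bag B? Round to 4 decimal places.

0.5739

For each hypothesis, P(data | H) works out to: P(data | bag A) = (8/12)(4/11)(7/10) = 28/165; P(data | bag B) = (4/7)(3/6)(3/5) = 6/35; P(data | bag C) = (1/8)(7/7)(0/6) = 0.
Multiplying each by its prior: 1/3 · 28/165 = 28/495, 4/9 · 6/35 = 8/105, 2/9 · 0 = 0; these sum to 92/693.
So P(bag B | data) = (8/105) / (92/693) = 66/115.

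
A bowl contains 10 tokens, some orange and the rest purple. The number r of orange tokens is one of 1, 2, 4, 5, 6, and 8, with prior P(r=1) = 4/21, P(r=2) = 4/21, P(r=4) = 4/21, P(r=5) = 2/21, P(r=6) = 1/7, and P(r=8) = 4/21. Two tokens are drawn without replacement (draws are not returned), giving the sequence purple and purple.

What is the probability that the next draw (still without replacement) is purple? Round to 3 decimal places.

The likelihood of the observed sequence under each hypothesis: P(data | r = 1) = (9/10)(8/9) = 4/5; P(data | r = 2) = (8/10)(7/9) = 28/45; P(data | r = 4) = (6/10)(5/9) = 1/3; P(data | r = 5) = (5/10)(4/9) = 2/9; P(data | r = 6) = (4/10)(3/9) = 2/15; P(data | r = 8) = (2/10)(1/9) = 1/45.
Multiplying each by its prior: 4/21 · 4/5 = 16/105, 4/21 · 28/45 = 16/135, 4/21 · 1/3 = 4/63, 2/21 · 2/9 = 4/189, 1/7 · 2/15 = 2/105, 4/21 · 1/45 = 4/945; these sum to 358/945.
Dividing through by the total gives posterior P(r = 1 | data) = 72/179, P(r = 2 | data) = 56/179, P(r = 4 | data) = 30/179, P(r = 5 | data) = 10/179, P(r = 6 | data) = 9/179, P(r = 8 | data) = 2/179.
So P(purple next | data) = Σ P(purple next | H) P(H | data) = (7/8)(72/179) + (3/4)(56/179) + (1/2)(30/179) + (3/8)(10/179) + (1/4)(9/179) + (0)(2/179) = 126/179.

0.704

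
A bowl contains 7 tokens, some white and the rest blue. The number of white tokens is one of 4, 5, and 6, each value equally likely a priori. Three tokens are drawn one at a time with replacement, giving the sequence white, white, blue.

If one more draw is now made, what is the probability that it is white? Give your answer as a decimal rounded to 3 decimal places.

Compute the likelihood of the observed sequence for each case: P(data | r = 4) = (4/7)(4/7)(3/7) = 0.13994; P(data | r = 5) = (5/7)(5/7)(2/7) = 0.14577; P(data | r = 6) = (6/7)(6/7)(1/7) = 0.10496.
The prior-weighted likelihoods are 1/3 · 0.13994 = 0.046647, 1/3 · 0.14577 = 0.048591, 1/3 · 0.10496 = 0.034985; summing to 0.13022.
The posterior is then P(r = 4 | data) = 0.35821, P(r = 5 | data) = 0.37313, P(r = 6 | data) = 0.26866.
The predictive probability is P(white next | data) = (4/7)(0.35821) + (5/7)(0.37313) + (6/7)(0.26866) = 0.70149.

0.701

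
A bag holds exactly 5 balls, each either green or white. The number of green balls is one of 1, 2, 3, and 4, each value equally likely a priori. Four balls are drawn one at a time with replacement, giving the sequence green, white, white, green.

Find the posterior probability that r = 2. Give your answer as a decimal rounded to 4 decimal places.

Under each hypothesis, the probability of the observed sequence is: P(data | r = 1) = (1/5)(4/5)(4/5)(1/5) = 16/625; P(data | r = 2) = (2/5)(3/5)(3/5)(2/5) = 36/625; P(data | r = 3) = (3/5)(2/5)(2/5)(3/5) = 36/625; P(data | r = 4) = (4/5)(1/5)(1/5)(4/5) = 16/625.
Weighting by the prior gives 1/4 · 16/625 = 4/625, 1/4 · 36/625 = 9/625, 1/4 · 36/625 = 9/625, 1/4 · 16/625 = 4/625; with total 26/625.
So P(r = 2 | data) = (9/625) / (26/625) = 9/26.

0.3462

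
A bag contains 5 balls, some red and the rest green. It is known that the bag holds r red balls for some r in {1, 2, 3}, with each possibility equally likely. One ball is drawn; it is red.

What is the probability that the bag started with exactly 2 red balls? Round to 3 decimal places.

Under each hypothesis, the probability of this draw is: P(data | r = 1) = (1/5) = 1/5; P(data | r = 2) = (2/5) = 2/5; P(data | r = 3) = (3/5) = 3/5.
The prior-weighted likelihoods are 1/3 · 1/5 = 1/15, 1/3 · 2/5 = 2/15, 1/3 · 3/5 = 1/5; summing to 2/5.
By Bayes' rule, P(r = 2 | data) = (2/15) / (2/5) = 1/3.

0.333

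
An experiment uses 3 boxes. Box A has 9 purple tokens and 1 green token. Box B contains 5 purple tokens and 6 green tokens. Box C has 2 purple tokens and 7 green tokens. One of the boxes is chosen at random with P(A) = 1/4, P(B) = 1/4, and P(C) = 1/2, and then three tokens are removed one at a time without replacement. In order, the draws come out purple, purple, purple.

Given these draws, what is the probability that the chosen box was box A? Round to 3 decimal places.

0.920

The likelihood of the observed sequence under each hypothesis: P(data | box A) = (9/10)(8/9)(7/8) = 0.7; P(data | box B) = (5/11)(4/10)(3/9) = 0.060606; P(data | box C) = (2/9)(1/8)(0/7) = 0.
Weighting by the prior gives 1/4 · 0.7 = 0.175, 1/4 · 0.060606 = 0.015152, 1/2 · 0 = 0; with total 0.19015.
Therefore the posterior P(box A | data) = (0.175) / (0.19015) = 0.92032.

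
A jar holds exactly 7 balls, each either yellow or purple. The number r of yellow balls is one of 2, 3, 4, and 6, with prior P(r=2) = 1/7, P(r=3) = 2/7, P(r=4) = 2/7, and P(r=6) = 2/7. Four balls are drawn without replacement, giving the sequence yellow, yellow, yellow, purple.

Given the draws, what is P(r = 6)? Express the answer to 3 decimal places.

0.556

The likelihood of the observed sequence under each hypothesis: P(data | r = 2) = (2/7)(1/6)(0/5) = 0; P(data | r = 3) = (3/7)(2/6)(1/5)(4/4) = 1/35; P(data | r = 4) = (4/7)(3/6)(2/5)(3/4) = 3/35; P(data | r = 6) = (6/7)(5/6)(4/5)(1/4) = 1/7.
Multiplying each by its prior: 1/7 · 0 = 0, 2/7 · 1/35 = 2/245, 2/7 · 3/35 = 6/245, 2/7 · 1/7 = 2/49; these sum to 18/245.
Therefore the posterior P(r = 6 | data) = (2/49) / (18/245) = 5/9.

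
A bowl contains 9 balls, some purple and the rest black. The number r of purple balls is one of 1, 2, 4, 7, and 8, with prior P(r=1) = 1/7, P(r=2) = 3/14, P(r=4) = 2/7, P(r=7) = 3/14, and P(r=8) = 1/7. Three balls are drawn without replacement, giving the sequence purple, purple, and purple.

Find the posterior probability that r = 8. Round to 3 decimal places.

0.481

Compute the likelihood of the observed sequence for each case: P(data | r = 1) = (1/9)(0/8) = 0; P(data | r = 2) = (2/9)(1/8)(0/7) = 0; P(data | r = 4) = (4/9)(3/8)(2/7) = 0.047619; P(data | r = 7) = (7/9)(6/8)(5/7) = 0.41667; P(data | r = 8) = (8/9)(7/8)(6/7) = 0.66667.
Multiplying each by its prior: 1/7 · 0 = 0, 3/14 · 0 = 0, 2/7 · 0.047619 = 0.013605, 3/14 · 0.41667 = 0.089286, 1/7 · 0.66667 = 0.095238; with total 0.19813.
So P(r = 8 | data) = (0.095238) / (0.19813) = 0.48069.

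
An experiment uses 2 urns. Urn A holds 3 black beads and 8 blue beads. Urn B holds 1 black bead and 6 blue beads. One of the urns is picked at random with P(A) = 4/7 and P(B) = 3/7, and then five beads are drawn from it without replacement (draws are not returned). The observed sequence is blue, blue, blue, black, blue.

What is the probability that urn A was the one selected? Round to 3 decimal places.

For each hypothesis, P(data | H) works out to: P(data | urn A) = (8/11)(7/10)(6/9)(3/8)(5/7) = 1/11; P(data | urn B) = (6/7)(5/6)(4/5)(1/4)(3/3) = 1/7.
Weighting by the prior gives 4/7 · 1/11 = 4/77, 3/7 · 1/7 = 3/49; with total 61/539.
So P(urn A | data) = (4/77) / (61/539) = 28/61.

0.459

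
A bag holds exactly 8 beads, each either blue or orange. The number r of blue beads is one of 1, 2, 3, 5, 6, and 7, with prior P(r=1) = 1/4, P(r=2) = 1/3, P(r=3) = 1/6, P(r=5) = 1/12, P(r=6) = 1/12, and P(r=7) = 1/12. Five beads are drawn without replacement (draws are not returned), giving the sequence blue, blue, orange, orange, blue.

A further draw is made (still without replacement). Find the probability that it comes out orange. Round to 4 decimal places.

The likelihood of the observed sequence under each hypothesis: P(data | r = 1) = (1/8)(0/7) = 0; P(data | r = 2) = (2/8)(1/7)(6/6)(5/5)(0/4) = 0; P(data | r = 3) = (3/8)(2/7)(5/6)(4/5)(1/4) = 1/56; P(data | r = 5) = (5/8)(4/7)(3/6)(2/5)(3/4) = 3/56; P(data | r = 6) = (6/8)(5/7)(2/6)(1/5)(4/4) = 1/28; P(data | r = 7) = (7/8)(6/7)(1/6)(0/5) = 0.
Multiplying each by its prior: 1/4 · 0 = 0, 1/3 · 0 = 0, 1/6 · 1/56 = 1/336, 1/12 · 3/56 = 1/224, 1/12 · 1/28 = 1/336, 1/12 · 0 = 0; with total 1/96.
Dividing through by the total gives posterior P(r = 1 | data) = 0, P(r = 2 | data) = 0, P(r = 3 | data) = 2/7, P(r = 5 | data) = 3/7, P(r = 6 | data) = 2/7, P(r = 7 | data) = 0.
So P(orange next | data) = Σ P(orange next | H) P(H | data) = (1)(2/7) + (1/3)(3/7) + (0)(2/7) = 3/7.

0.4286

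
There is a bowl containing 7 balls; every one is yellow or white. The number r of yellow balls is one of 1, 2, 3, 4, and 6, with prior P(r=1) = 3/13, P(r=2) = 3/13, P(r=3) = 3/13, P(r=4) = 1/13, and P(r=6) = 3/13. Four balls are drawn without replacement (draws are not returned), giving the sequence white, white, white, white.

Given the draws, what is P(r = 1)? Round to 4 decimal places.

0.7143

For each hypothesis, P(data | H) works out to: P(data | r = 1) = (6/7)(5/6)(4/5)(3/4) = 3/7; P(data | r = 2) = (5/7)(4/6)(3/5)(2/4) = 1/7; P(data | r = 3) = (4/7)(3/6)(2/5)(1/4) = 1/35; P(data | r = 4) = (3/7)(2/6)(1/5)(0/4) = 0; P(data | r = 6) = (1/7)(0/6) = 0.
Weighting by the prior gives 3/13 · 3/7 = 9/91, 3/13 · 1/7 = 3/91, 3/13 · 1/35 = 3/455, 1/13 · 0 = 0, 3/13 · 0 = 0; summing to 9/65.
So P(r = 1 | data) = (9/91) / (9/65) = 5/7.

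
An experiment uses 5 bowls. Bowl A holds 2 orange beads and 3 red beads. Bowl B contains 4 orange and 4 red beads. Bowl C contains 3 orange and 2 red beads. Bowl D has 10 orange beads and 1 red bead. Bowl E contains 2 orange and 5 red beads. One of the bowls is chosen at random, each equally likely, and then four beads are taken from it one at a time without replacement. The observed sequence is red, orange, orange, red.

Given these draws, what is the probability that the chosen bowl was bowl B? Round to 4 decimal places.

0.2571

For each hypothesis, P(data | H) works out to: P(data | bowl A) = (3/5)(2/4)(1/3)(2/2) = 1/10; P(data | bowl B) = (4/8)(4/7)(3/6)(3/5) = 3/35; P(data | bowl C) = (2/5)(3/4)(2/3)(1/2) = 1/10; P(data | bowl D) = (1/11)(10/10)(9/9)(0/8) = 0; P(data | bowl E) = (5/7)(2/6)(1/5)(4/4) = 1/21.
The prior-weighted likelihoods are 1/5 · 1/10 = 1/50, 1/5 · 3/35 = 3/175, 1/5 · 1/10 = 1/50, 1/5 · 0 = 0, 1/5 · 1/21 = 1/105; these sum to 1/15.
Therefore the posterior P(bowl B | data) = (3/175) / (1/15) = 9/35.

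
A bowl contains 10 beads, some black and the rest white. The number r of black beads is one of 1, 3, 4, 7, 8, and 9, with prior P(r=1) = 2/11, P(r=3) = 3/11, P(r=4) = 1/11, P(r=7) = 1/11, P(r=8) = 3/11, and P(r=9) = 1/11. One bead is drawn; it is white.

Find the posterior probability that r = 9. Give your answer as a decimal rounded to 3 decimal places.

The likelihood of this draw under each hypothesis: P(data | r = 1) = (9/10) = 9/10; P(data | r = 3) = (7/10) = 7/10; P(data | r = 4) = (6/10) = 3/5; P(data | r = 7) = (3/10) = 3/10; P(data | r = 8) = (2/10) = 1/5; P(data | r = 9) = (1/10) = 1/10.
The prior-weighted likelihoods are 2/11 · 9/10 = 9/55, 3/11 · 7/10 = 21/110, 1/11 · 3/5 = 3/55, 1/11 · 3/10 = 3/110, 3/11 · 1/5 = 3/55, 1/11 · 1/10 = 1/110; with total 1/2.
So P(r = 9 | data) = (1/110) / (1/2) = 1/55.

0.018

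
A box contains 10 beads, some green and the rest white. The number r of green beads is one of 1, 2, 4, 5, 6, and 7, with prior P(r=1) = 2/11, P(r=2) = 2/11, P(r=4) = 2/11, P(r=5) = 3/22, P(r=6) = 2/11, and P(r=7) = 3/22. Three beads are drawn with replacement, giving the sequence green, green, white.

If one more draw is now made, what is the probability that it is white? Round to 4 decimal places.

For each hypothesis, P(data | H) works out to: P(data | r = 1) = (1/10)(1/10)(9/10) = 0.009; P(data | r = 2) = (2/10)(2/10)(8/10) = 0.032; P(data | r = 4) = (4/10)(4/10)(6/10) = 0.096; P(data | r = 5) = (5/10)(5/10)(5/10) = 0.125; P(data | r = 6) = (6/10)(6/10)(4/10) = 0.144; P(data | r = 7) = (7/10)(7/10)(3/10) = 0.147.
Weighting by the prior gives 2/11 · 0.009 = 0.0016364, 2/11 · 0.032 = 0.0058182, 2/11 · 0.096 = 0.017455, 3/22 · 0.125 = 0.017045, 2/11 · 0.144 = 0.026182, 3/22 · 0.147 = 0.020045; with total 0.088182.
Dividing through by the total gives posterior P(r = 1 | data) = 0.018557, P(r = 2 | data) = 0.065979, P(r = 4 | data) = 0.19794, P(r = 5 | data) = 0.1933, P(r = 6 | data) = 0.29691, P(r = 7 | data) = 0.22732.
So P(white next | data) = Σ P(white next | H) P(H | data) = (9/10)(0.018557) + (4/5)(0.065979) + (3/5)(0.19794) + (1/2)(0.1933) + (2/5)(0.29691) + (3/10)(0.22732) = 0.47186.

0.4719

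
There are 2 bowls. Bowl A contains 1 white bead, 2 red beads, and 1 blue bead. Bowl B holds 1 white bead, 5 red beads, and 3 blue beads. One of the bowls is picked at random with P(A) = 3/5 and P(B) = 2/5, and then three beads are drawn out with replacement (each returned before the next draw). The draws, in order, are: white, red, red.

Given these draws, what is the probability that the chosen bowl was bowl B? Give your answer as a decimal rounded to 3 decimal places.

The likelihood of the observed sequence under each hypothesis: P(data | bowl A) = (1/4)(2/4)(2/4) = 0.0625; P(data | bowl B) = (1/9)(5/9)(5/9) = 0.034294.
Weighting by the prior gives 3/5 · 0.0625 = 0.0375, 2/5 · 0.034294 = 0.013717; summing to 0.051217.
By Bayes' rule, P(bowl B | data) = (0.013717) / (0.051217) = 0.26783.

0.268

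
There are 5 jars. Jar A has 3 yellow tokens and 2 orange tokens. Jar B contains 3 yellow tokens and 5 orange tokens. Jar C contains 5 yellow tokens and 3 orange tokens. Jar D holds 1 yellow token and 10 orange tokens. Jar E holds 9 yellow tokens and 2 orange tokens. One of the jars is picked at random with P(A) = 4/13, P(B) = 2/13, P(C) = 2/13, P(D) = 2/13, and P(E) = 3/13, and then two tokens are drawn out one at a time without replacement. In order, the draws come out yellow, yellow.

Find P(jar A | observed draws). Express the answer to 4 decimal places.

0.2932

Compute the likelihood of the observed sequence for each case: P(data | jar A) = (3/5)(2/4) = 0.3; P(data | jar B) = (3/8)(2/7) = 0.10714; P(data | jar C) = (5/8)(4/7) = 0.35714; P(data | jar D) = (1/11)(0/10) = 0; P(data | jar E) = (9/11)(8/10) = 0.65455.
The prior-weighted likelihoods are 4/13 · 0.3 = 0.092308, 2/13 · 0.10714 = 0.016484, 2/13 · 0.35714 = 0.054945, 2/13 · 0 = 0, 3/13 · 0.65455 = 0.15105; with total 0.31479.
Hence P(jar A | data) = (0.092308) / (0.31479) = 0.29324.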